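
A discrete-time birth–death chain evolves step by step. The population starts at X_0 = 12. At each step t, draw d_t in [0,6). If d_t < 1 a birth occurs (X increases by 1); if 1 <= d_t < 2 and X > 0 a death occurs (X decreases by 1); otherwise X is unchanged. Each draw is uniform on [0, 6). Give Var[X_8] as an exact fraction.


8/3

X can drop by at most 1 per step and X_0 = 12 > T = 8, so X_t >= 12 − t >= 4 > 0 for every t <= 8: the floor at 0 (the 'and X > 0' condition) never binds. Hence X_8 = X_0 + Σ_{t<8} Y_t with i.i.d. increments Y_t = y(d_t) ∈ {+1, −1, 0}.
Outcome values over d=0..5: [1, -1, 0, 0, 0, 0]
Σy = 0, Σy² = 2, M = 6
μ = 0/6 = 0,  σ² = 2/6 − (0)² = 1/3
Independent increments: Var[X_8] = 8·σ² = 8·(1/3) = 8/3


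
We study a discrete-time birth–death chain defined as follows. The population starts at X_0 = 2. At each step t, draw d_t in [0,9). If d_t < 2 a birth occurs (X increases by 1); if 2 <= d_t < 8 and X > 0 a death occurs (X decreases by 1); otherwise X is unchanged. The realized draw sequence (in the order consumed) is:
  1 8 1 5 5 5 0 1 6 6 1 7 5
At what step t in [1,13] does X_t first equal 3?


1

t=0: X=2, d=1 → birth, X_1=3
t=1: X=3, d=8 → hold, X_2=3
t=2: X=3, d=1 → birth, X_3=4
t=3: X=4, d=5 → death, X_4=3
t=4: X=3, d=5 → death, X_5=2
t=5: X=2, d=5 → death, X_6=1
t=6: X=1, d=0 → birth, X_7=2
t=7: X=2, d=1 → birth, X_8=3
t=8: X=3, d=6 → death, X_9=2
t=9: X=2, d=6 → death, X_10=1
t=10: X=1, d=1 → birth, X_11=2
t=11: X=2, d=7 → death, X_12=1
t=12: X=1, d=5 → death, X_13=0


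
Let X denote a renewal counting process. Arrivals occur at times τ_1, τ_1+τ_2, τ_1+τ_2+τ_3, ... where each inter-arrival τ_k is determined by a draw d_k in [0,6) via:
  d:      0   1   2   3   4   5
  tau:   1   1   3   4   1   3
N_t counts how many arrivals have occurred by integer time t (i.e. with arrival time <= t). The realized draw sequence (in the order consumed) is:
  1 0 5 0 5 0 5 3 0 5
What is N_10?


draw d_1=1: τ_1=1, arrival time A_1=1
draw d_2=0: τ_2=1, arrival time A_2=2
draw d_3=5: τ_3=3, arrival time A_3=5
draw d_4=0: τ_4=1, arrival time A_4=6
draw d_5=5: τ_5=3, arrival time A_5=9
draw d_6=0: τ_6=1, arrival time A_6=10
draw d_7=5: τ_7=3, arrival time A_7=13
draw d_8=3: τ_8=4, arrival time A_8=17
draw d_9=0: τ_9=1, arrival time A_9=18
draw d_10=5: τ_10=3, arrival time A_10=21
N_t over t=0..10: 0:0 1:1 2:2 3:2 4:2 5:3 6:4 7:4 8:4 9:5 10:6

6


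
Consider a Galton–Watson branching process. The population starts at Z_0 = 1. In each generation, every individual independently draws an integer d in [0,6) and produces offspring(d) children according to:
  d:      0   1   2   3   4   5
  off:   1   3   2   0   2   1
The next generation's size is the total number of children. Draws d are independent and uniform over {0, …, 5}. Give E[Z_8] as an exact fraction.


6561/256

Outcome values over d=0..5: [1, 3, 2, 0, 2, 1]
Σy = 9, Σy² = 19, M = 6
μ = 9/6 = 3/2,  σ² = 19/6 − (3/2)² = 11/12
E[Z_0] = 1
E[Z_1] = 3/2·E[Z_0] = 3/2
E[Z_2] = 3/2·E[Z_1] = 9/4
E[Z_3] = 3/2·E[Z_2] = 27/8
E[Z_4] = 3/2·E[Z_3] = 81/16
E[Z_5] = 3/2·E[Z_4] = 243/32
E[Z_6] = 3/2·E[Z_5] = 729/64
E[Z_7] = 3/2·E[Z_6] = 2187/128
E[Z_8] = 3/2·E[Z_7] = 6561/256


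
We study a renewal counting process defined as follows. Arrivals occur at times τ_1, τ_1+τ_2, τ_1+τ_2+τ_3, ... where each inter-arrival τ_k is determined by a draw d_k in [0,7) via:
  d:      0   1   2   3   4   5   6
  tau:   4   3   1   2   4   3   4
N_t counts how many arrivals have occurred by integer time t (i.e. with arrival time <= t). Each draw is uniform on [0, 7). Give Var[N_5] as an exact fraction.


Inter-arrival values over d=0..6: [4, 3, 1, 2, 4, 3, 4]
Each d has probability 1/7, so the pmf of τ is: f(1) = 1/7, f(2) = 1/7, f(3) = 2/7, f(4) = 3/7
Let p_n(j) = P(N_n = j), with p_0 = [1]. Condition on τ_1: p_n(0) = P(τ > n), and for j >= 1, p_n(j) = Σ_{k<=n} f(k)·p_{n−k}(j−1)
p_1 = [6/7, 1/7]  (j = 0..1)
p_2 = [5/7, 13/49, 1/49]  (j = 0..2)
p_3 = [3/7, 25/49, 20/343, 1/343]  (j = 0..3)
p_4 = [0, 41/49, 52/343, 27/2401, 1/2401]  (j = 0..4)
p_5 = [0, 31/49, 113/343, 86/2401, 34/16807, 1/16807]  (j = 0..5)
E[N_5] = Σ j·p_5(j) = 23654/16807;  E[N_5²] = Σ j²·p_5(j) = 38768/16807
Var[N_5] = 38768/16807 − (23654/16807)² = 92062060/282475249

92062060/282475249


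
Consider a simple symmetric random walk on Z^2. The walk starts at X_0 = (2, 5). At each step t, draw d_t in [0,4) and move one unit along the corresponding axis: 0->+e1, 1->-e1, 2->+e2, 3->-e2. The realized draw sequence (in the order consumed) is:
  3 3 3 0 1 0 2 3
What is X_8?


(3, 2)

t=0: X=(2, 5), d=3 → -e2, X_1=(2, 4)
t=1: X=(2, 4), d=3 → -e2, X_2=(2, 3)
t=2: X=(2, 3), d=3 → -e2, X_3=(2, 2)
t=3: X=(2, 2), d=0 → +e1, X_4=(3, 2)
t=4: X=(3, 2), d=1 → -e1, X_5=(2, 2)
t=5: X=(2, 2), d=0 → +e1, X_6=(3, 2)
t=6: X=(3, 2), d=2 → +e2, X_7=(3, 3)
t=7: X=(3, 3), d=3 → -e2, X_8=(3, 2)


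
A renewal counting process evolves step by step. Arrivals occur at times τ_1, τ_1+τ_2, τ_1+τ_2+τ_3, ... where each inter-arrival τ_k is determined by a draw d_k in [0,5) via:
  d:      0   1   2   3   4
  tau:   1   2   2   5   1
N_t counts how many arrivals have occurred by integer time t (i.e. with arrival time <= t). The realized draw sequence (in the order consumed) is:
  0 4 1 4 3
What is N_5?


4

draw d_1=0: τ_1=1, arrival time A_1=1
draw d_2=4: τ_2=1, arrival time A_2=2
draw d_3=1: τ_3=2, arrival time A_3=4
draw d_4=4: τ_4=1, arrival time A_4=5
draw d_5=3: τ_5=5, arrival time A_5=10
N_t over t=0..5: 0:0 1:1 2:2 3:2 4:3 5:4


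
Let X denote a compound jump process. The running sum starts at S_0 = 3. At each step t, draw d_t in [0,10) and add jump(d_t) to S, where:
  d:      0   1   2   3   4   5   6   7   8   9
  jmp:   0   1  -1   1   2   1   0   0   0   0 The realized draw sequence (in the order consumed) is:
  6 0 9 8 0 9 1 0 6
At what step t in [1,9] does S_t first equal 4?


7

t=0: S=3, d=6, jump=0, S_1=3
t=1: S=3, d=0, jump=0, S_2=3
t=2: S=3, d=9, jump=0, S_3=3
t=3: S=3, d=8, jump=0, S_4=3
t=4: S=3, d=0, jump=0, S_5=3
t=5: S=3, d=9, jump=0, S_6=3
t=6: S=3, d=1, jump=1, S_7=4
t=7: S=4, d=0, jump=0, S_8=4
t=8: S=4, d=6, jump=0, S_9=4


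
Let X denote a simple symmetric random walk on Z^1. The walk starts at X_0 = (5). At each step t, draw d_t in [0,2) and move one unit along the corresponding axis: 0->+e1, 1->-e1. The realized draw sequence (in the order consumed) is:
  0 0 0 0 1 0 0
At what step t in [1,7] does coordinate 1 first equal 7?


2

t=0: X=(5), d=0 → +e1, X_1=(6)
t=1: X=(6), d=0 → +e1, X_2=(7)
t=2: X=(7), d=0 → +e1, X_3=(8)
t=3: X=(8), d=0 → +e1, X_4=(9)
t=4: X=(9), d=1 → -e1, X_5=(8)
t=5: X=(8), d=0 → +e1, X_6=(9)
t=6: X=(9), d=0 → +e1, X_7=(10)


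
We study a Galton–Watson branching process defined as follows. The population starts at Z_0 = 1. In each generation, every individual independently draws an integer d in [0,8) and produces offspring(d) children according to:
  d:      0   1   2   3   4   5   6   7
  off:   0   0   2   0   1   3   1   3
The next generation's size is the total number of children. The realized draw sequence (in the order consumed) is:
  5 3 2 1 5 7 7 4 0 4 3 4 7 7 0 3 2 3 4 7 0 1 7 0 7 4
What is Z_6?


11

gen 0: Z_0=1, draws=[5], offspring=[3], Z_1=3
gen 1: Z_1=3, draws=[3, 2, 1], offspring=[0, 2, 0], Z_2=2
gen 2: Z_2=2, draws=[5, 7], offspring=[3, 3], Z_3=6
gen 3: Z_3=6, draws=[7, 4, 0, 4, 3, 4], offspring=[3, 1, 0, 1, 0, 1], Z_4=6
gen 4: Z_4=6, draws=[7, 7, 0, 3, 2, 3], offspring=[3, 3, 0, 0, 2, 0], Z_5=8
gen 5: Z_5=8, draws=[4, 7, 0, 1, 7, 0, 7, 4], offspring=[1, 3, 0, 0, 3, 0, 3, 1], Z_6=11


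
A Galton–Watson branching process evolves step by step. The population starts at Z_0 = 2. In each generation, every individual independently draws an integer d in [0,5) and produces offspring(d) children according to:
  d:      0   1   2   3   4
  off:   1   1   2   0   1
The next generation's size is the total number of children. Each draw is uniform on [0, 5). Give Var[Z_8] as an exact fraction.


32/5

Outcome values over d=0..4: [1, 1, 2, 0, 1]
Σy = 5, Σy² = 7, M = 5
μ = 5/5 = 1,  σ² = 7/5 − (1)² = 2/5
V_0 = 0, E_0 = 2
V_1 = 2/5·E_0 + (1)²·V_0 = 4/5;  E_1 = 2
V_2 = 2/5·E_1 + (1)²·V_1 = 8/5;  E_2 = 2
V_3 = 2/5·E_2 + (1)²·V_2 = 12/5;  E_3 = 2
V_4 = 2/5·E_3 + (1)²·V_3 = 16/5;  E_4 = 2
V_5 = 2/5·E_4 + (1)²·V_4 = 4;  E_5 = 2
V_6 = 2/5·E_5 + (1)²·V_5 = 24/5;  E_6 = 2
V_7 = 2/5·E_6 + (1)²·V_6 = 28/5;  E_7 = 2
V_8 = 2/5·E_7 + (1)²·V_7 = 32/5;  E_8 = 2


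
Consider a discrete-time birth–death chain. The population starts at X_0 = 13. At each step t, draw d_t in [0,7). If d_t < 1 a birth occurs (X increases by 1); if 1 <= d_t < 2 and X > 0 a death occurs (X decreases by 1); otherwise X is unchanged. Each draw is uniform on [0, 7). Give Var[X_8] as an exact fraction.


X can drop by at most 1 per step and X_0 = 13 > T = 8, so X_t >= 13 − t >= 5 > 0 for every t <= 8: the floor at 0 (the 'and X > 0' condition) never binds. Hence X_8 = X_0 + Σ_{t<8} Y_t with i.i.d. increments Y_t = y(d_t) ∈ {+1, −1, 0}.
Outcome values over d=0..6: [1, -1, 0, 0, 0, 0, 0]
Σy = 0, Σy² = 2, M = 7
μ = 0/7 = 0,  σ² = 2/7 − (0)² = 2/7
Independent increments: Var[X_8] = 8·σ² = 8·(2/7) = 16/7

16/7


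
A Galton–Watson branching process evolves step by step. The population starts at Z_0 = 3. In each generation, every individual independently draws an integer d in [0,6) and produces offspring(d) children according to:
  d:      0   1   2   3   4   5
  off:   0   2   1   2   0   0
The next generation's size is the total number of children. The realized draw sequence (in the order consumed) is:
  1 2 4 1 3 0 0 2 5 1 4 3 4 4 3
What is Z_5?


gen 0: Z_0=3, draws=[1, 2, 4], offspring=[2, 1, 0], Z_1=3
gen 1: Z_1=3, draws=[1, 3, 0], offspring=[2, 2, 0], Z_2=4
gen 2: Z_2=4, draws=[0, 2, 5, 1], offspring=[0, 1, 0, 2], Z_3=3
gen 3: Z_3=3, draws=[4, 3, 4], offspring=[0, 2, 0], Z_4=2
gen 4: Z_4=2, draws=[4, 3], offspring=[0, 2], Z_5=2

2


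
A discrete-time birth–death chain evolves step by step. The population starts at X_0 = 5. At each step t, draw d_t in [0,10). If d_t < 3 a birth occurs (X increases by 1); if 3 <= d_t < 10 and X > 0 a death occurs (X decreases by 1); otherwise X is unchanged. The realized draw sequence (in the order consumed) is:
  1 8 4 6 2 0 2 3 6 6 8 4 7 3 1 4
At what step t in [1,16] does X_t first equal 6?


t=0: X=5, d=1 → birth, X_1=6
t=1: X=6, d=8 → death, X_2=5
t=2: X=5, d=4 → death, X_3=4
t=3: X=4, d=6 → death, X_4=3
t=4: X=3, d=2 → birth, X_5=4
t=5: X=4, d=0 → birth, X_6=5
t=6: X=5, d=2 → birth, X_7=6
t=7: X=6, d=3 → death, X_8=5
t=8: X=5, d=6 → death, X_9=4
t=9: X=4, d=6 → death, X_10=3
t=10: X=3, d=8 → death, X_11=2
t=11: X=2, d=4 → death, X_12=1
t=12: X=1, d=7 → death, X_13=0
t=13: X=0, d=3 → hold, X_14=0
t=14: X=0, d=1 → birth, X_15=1
t=15: X=1, d=4 → death, X_16=0

1


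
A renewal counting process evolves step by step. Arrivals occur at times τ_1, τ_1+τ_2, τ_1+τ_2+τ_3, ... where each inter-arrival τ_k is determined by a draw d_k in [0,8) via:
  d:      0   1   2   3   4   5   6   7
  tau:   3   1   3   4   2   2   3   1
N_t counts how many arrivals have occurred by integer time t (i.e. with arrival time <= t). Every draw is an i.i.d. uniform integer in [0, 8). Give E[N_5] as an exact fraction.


1933/1024

Inter-arrival values over d=0..7: [3, 1, 3, 4, 2, 2, 3, 1]
Each d has probability 1/8, so the pmf of τ is: f(1) = 1/4, f(2) = 1/4, f(3) = 3/8, f(4) = 1/8
Renewal equation for m(n) = E[N_n]: condition on τ_1 = k (if k <= n, one arrival plus a fresh copy on the remaining n−k steps): m(n) = F(n) + Σ_{k<=n} f(k)·m(n−k), where F(n) = P(τ <= n) and m(0) = 0
m(1) = F(1) = 1/4
m(2) = F(2) + f(1)·m(1) = 1/2 + 1/4·1/4 = 9/16
m(3) = F(3) + f(1)·m(2) + f(2)·m(1) = 7/8 + 1/4·9/16 + 1/4·1/4 = 69/64
m(4) = F(4) + f(1)·m(3) + f(2)·m(2) + f(3)·m(1) = 1 + 1/4·69/64 + 1/4·9/16 + 3/8·1/4 = 385/256
m(5) = F(5) + f(1)·m(4) + f(2)·m(3) + f(3)·m(2) + f(4)·m(1) = 1 + 1/4·385/256 + 1/4·69/64 + 3/8·9/16 + 1/8·1/4 = 1933/1024
E[N_5] = m(5) = 1933/1024


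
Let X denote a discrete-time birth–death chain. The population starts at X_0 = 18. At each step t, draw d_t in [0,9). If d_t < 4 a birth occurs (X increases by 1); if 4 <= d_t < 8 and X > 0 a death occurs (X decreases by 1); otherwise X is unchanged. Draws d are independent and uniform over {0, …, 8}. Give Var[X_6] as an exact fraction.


X can drop by at most 1 per step and X_0 = 18 > T = 6, so X_t >= 18 − t >= 12 > 0 for every t <= 6: the floor at 0 (the 'and X > 0' condition) never binds. Hence X_6 = X_0 + Σ_{t<6} Y_t with i.i.d. increments Y_t = y(d_t) ∈ {+1, −1, 0}.
Outcome values over d=0..8: [1, 1, 1, 1, -1, -1, -1, -1, 0]
Σy = 0, Σy² = 8, M = 9
μ = 0/9 = 0,  σ² = 8/9 − (0)² = 8/9
Independent increments: Var[X_6] = 6·σ² = 6·(8/9) = 16/3

16/3


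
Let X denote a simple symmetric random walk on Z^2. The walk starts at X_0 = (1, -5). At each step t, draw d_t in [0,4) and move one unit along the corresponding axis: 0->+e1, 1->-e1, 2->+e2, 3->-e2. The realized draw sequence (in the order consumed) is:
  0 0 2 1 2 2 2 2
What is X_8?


t=0: X=(1, -5), d=0 → +e1, X_1=(2, -5)
t=1: X=(2, -5), d=0 → +e1, X_2=(3, -5)
t=2: X=(3, -5), d=2 → +e2, X_3=(3, -4)
t=3: X=(3, -4), d=1 → -e1, X_4=(2, -4)
t=4: X=(2, -4), d=2 → +e2, X_5=(2, -3)
t=5: X=(2, -3), d=2 → +e2, X_6=(2, -2)
t=6: X=(2, -2), d=2 → +e2, X_7=(2, -1)
t=7: X=(2, -1), d=2 → +e2, X_8=(2, 0)

(2, 0)


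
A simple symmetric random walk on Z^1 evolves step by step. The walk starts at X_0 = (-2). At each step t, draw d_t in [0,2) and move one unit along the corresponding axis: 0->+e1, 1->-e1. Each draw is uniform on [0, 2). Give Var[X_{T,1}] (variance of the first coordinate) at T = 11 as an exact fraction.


Outcome values over d=0..1: [1, -1]
Σy = 0, Σy² = 2, M = 2
μ = 0/2 = 0,  σ² = 2/2 − (0)² = 1
Independent increments: Var[X_11] = 11·σ² = 11·(1) = 11

11


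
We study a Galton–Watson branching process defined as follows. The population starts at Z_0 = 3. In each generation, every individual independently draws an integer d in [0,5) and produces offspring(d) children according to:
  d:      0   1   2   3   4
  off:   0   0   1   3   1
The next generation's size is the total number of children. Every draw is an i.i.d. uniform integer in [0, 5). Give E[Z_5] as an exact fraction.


3

Outcome values over d=0..4: [0, 0, 1, 3, 1]
Σy = 5, Σy² = 11, M = 5
μ = 5/5 = 1,  σ² = 11/5 − (1)² = 6/5
E[Z_0] = 3
E[Z_1] = 1·E[Z_0] = 3
E[Z_2] = 1·E[Z_1] = 3
E[Z_3] = 1·E[Z_2] = 3
E[Z_4] = 1·E[Z_3] = 3
E[Z_5] = 1·E[Z_4] = 3


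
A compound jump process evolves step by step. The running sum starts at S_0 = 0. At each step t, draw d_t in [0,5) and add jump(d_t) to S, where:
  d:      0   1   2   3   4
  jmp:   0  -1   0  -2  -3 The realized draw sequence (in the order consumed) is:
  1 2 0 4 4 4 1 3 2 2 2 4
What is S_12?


t=0: S=0, d=1, jump=-1, S_1=-1
t=1: S=-1, d=2, jump=0, S_2=-1
t=2: S=-1, d=0, jump=0, S_3=-1
t=3: S=-1, d=4, jump=-3, S_4=-4
t=4: S=-4, d=4, jump=-3, S_5=-7
t=5: S=-7, d=4, jump=-3, S_6=-10
t=6: S=-10, d=1, jump=-1, S_7=-11
t=7: S=-11, d=3, jump=-2, S_8=-13
t=8: S=-13, d=2, jump=0, S_9=-13
t=9: S=-13, d=2, jump=0, S_10=-13
t=10: S=-13, d=2, jump=0, S_11=-13
t=11: S=-13, d=4, jump=-3, S_12=-16

-16


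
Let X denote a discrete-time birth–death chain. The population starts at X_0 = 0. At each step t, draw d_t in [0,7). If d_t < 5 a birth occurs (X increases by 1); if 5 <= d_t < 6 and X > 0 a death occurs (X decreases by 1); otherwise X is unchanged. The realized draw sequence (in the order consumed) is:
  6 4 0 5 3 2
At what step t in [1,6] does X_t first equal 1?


2

t=0: X=0, d=6 → hold, X_1=0
t=1: X=0, d=4 → birth, X_2=1
t=2: X=1, d=0 → birth, X_3=2
t=3: X=2, d=5 → death, X_4=1
t=4: X=1, d=3 → birth, X_5=2
t=5: X=2, d=2 → birth, X_6=3


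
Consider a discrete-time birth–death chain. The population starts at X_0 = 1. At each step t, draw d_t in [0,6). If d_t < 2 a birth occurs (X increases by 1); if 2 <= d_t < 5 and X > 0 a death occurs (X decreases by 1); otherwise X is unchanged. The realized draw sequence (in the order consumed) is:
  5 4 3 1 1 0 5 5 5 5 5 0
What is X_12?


t=0: X=1, d=5 → hold, X_1=1
t=1: X=1, d=4 → death, X_2=0
t=2: X=0, d=3 → hold, X_3=0
t=3: X=0, d=1 → birth, X_4=1
t=4: X=1, d=1 → birth, X_5=2
t=5: X=2, d=0 → birth, X_6=3
t=6: X=3, d=5 → hold, X_7=3
t=7: X=3, d=5 → hold, X_8=3
t=8: X=3, d=5 → hold, X_9=3
t=9: X=3, d=5 → hold, X_10=3
t=10: X=3, d=5 → hold, X_11=3
t=11: X=3, d=0 → birth, X_12=4

4


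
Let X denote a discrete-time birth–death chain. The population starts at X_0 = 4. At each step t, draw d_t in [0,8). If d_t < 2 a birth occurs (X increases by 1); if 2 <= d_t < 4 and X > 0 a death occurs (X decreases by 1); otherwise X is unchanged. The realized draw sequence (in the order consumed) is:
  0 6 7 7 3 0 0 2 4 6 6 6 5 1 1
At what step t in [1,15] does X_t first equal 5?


1

t=0: X=4, d=0 → birth, X_1=5
t=1: X=5, d=6 → hold, X_2=5
t=2: X=5, d=7 → hold, X_3=5
t=3: X=5, d=7 → hold, X_4=5
t=4: X=5, d=3 → death, X_5=4
t=5: X=4, d=0 → birth, X_6=5
t=6: X=5, d=0 → birth, X_7=6
t=7: X=6, d=2 → death, X_8=5
t=8: X=5, d=4 → hold, X_9=5
t=9: X=5, d=6 → hold, X_10=5
t=10: X=5, d=6 → hold, X_11=5
t=11: X=5, d=6 → hold, X_12=5
t=12: X=5, d=5 → hold, X_13=5
t=13: X=5, d=1 → birth, X_14=6
t=14: X=6, d=1 → birth, X_15=7


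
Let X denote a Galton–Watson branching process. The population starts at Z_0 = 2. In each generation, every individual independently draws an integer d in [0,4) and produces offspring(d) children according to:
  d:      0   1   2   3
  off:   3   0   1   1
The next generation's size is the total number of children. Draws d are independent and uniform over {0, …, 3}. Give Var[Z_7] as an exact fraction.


Outcome values over d=0..3: [3, 0, 1, 1]
Σy = 5, Σy² = 11, M = 4
μ = 5/4 = 5/4,  σ² = 11/4 − (5/4)² = 19/16
V_0 = 0, E_0 = 2
V_1 = 19/16·E_0 + (5/4)²·V_0 = 19/8;  E_1 = 5/2
V_2 = 19/16·E_1 + (5/4)²·V_1 = 855/128;  E_2 = 25/8
V_3 = 19/16·E_2 + (5/4)²·V_2 = 28975/2048;  E_3 = 125/32
V_4 = 19/16·E_3 + (5/4)²·V_3 = 876375/32768;  E_4 = 625/128
V_5 = 19/16·E_4 + (5/4)²·V_4 = 24949375/524288;  E_5 = 3125/512
V_6 = 19/16·E_5 + (5/4)²·V_5 = 684534375/8388608;  E_6 = 15625/2048
V_7 = 19/16·E_6 + (5/4)²·V_6 = 18329359375/134217728;  E_7 = 78125/8192

18329359375/134217728


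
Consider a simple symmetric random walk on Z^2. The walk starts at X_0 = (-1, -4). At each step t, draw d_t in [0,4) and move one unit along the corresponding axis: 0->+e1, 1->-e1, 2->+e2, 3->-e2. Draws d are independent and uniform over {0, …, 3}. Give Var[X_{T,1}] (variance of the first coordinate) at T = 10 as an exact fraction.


Outcome values over d=0..3: [1, -1, 0, 0]
Σy = 0, Σy² = 2, M = 4
μ = 0/4 = 0,  σ² = 2/4 − (0)² = 1/2
Independent increments: Var[X_10] = 10·σ² = 10·(1/2) = 5

5


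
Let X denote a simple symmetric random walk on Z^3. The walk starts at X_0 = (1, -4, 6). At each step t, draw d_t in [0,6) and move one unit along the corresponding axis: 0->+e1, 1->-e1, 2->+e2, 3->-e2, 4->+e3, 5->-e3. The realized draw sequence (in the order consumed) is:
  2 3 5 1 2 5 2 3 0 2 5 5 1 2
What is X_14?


t=0: X=(1, -4, 6), d=2 → +e2, X_1=(1, -3, 6)
t=1: X=(1, -3, 6), d=3 → -e2, X_2=(1, -4, 6)
t=2: X=(1, -4, 6), d=5 → -e3, X_3=(1, -4, 5)
t=3: X=(1, -4, 5), d=1 → -e1, X_4=(0, -4, 5)
t=4: X=(0, -4, 5), d=2 → +e2, X_5=(0, -3, 5)
t=5: X=(0, -3, 5), d=5 → -e3, X_6=(0, -3, 4)
t=6: X=(0, -3, 4), d=2 → +e2, X_7=(0, -2, 4)
t=7: X=(0, -2, 4), d=3 → -e2, X_8=(0, -3, 4)
t=8: X=(0, -3, 4), d=0 → +e1, X_9=(1, -3, 4)
t=9: X=(1, -3, 4), d=2 → +e2, X_10=(1, -2, 4)
t=10: X=(1, -2, 4), d=5 → -e3, X_11=(1, -2, 3)
t=11: X=(1, -2, 3), d=5 → -e3, X_12=(1, -2, 2)
t=12: X=(1, -2, 2), d=1 → -e1, X_13=(0, -2, 2)
t=13: X=(0, -2, 2), d=2 → +e2, X_14=(0, -1, 2)

(0, -1, 2)


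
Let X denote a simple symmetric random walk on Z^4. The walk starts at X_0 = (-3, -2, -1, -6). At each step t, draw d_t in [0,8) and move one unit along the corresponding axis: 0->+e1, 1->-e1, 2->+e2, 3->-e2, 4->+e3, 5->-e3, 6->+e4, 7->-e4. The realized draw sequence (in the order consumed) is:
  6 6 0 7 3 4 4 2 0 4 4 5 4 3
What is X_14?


t=0: X=(-3, -2, -1, -6), d=6 → +e4, X_1=(-3, -2, -1, -5)
t=1: X=(-3, -2, -1, -5), d=6 → +e4, X_2=(-3, -2, -1, -4)
t=2: X=(-3, -2, -1, -4), d=0 → +e1, X_3=(-2, -2, -1, -4)
t=3: X=(-2, -2, -1, -4), d=7 → -e4, X_4=(-2, -2, -1, -5)
t=4: X=(-2, -2, -1, -5), d=3 → -e2, X_5=(-2, -3, -1, -5)
t=5: X=(-2, -3, -1, -5), d=4 → +e3, X_6=(-2, -3, 0, -5)
t=6: X=(-2, -3, 0, -5), d=4 → +e3, X_7=(-2, -3, 1, -5)
t=7: X=(-2, -3, 1, -5), d=2 → +e2, X_8=(-2, -2, 1, -5)
t=8: X=(-2, -2, 1, -5), d=0 → +e1, X_9=(-1, -2, 1, -5)
t=9: X=(-1, -2, 1, -5), d=4 → +e3, X_10=(-1, -2, 2, -5)
t=10: X=(-1, -2, 2, -5), d=4 → +e3, X_11=(-1, -2, 3, -5)
t=11: X=(-1, -2, 3, -5), d=5 → -e3, X_12=(-1, -2, 2, -5)
t=12: X=(-1, -2, 2, -5), d=4 → +e3, X_13=(-1, -2, 3, -5)
t=13: X=(-1, -2, 3, -5), d=3 → -e2, X_14=(-1, -3, 3, -5)

(-1, -3, 3, -5)


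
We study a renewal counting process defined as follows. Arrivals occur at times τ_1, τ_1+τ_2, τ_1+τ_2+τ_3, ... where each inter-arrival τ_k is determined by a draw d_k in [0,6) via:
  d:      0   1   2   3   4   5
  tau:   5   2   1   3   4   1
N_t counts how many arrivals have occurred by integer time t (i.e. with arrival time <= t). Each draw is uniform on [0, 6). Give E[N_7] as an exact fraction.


5395/2187

Inter-arrival values over d=0..5: [5, 2, 1, 3, 4, 1]
Each d has probability 1/6, so the pmf of τ is: f(1) = 1/3, f(2) = 1/6, f(3) = 1/6, f(4) = 1/6, f(5) = 1/6
Renewal equation for m(n) = E[N_n]: condition on τ_1 = k (if k <= n, one arrival plus a fresh copy on the remaining n−k steps): m(n) = F(n) + Σ_{k<=n} f(k)·m(n−k), where F(n) = P(τ <= n) and m(0) = 0
m(1) = F(1) = 1/3
m(2) = F(2) + f(1)·m(1) = 1/2 + 1/3·1/3 = 11/18
m(3) = F(3) + f(1)·m(2) + f(2)·m(1) = 2/3 + 1/3·11/18 + 1/6·1/3 = 25/27
m(4) = F(4) + f(1)·m(3) + f(2)·m(2) + f(3)·m(1) = 5/6 + 1/3·25/27 + 1/6·11/18 + 1/6·1/3 = 421/324
m(5) = F(5) + f(1)·m(4) + f(2)·m(3) + f(3)·m(2) + f(4)·m(1) = 1 + 1/3·421/324 + 1/6·25/27 + 1/6·11/18 + 1/6·1/3 = 424/243
m(6) = F(6) + f(1)·m(5) + f(2)·m(4) + f(3)·m(3) + f(4)·m(2) + f(5)·m(1) = 1 + 1/3·424/243 + 1/6·421/324 + 1/6·25/27 + 1/6·11/18 + 1/6·1/3 = 12305/5832
m(7) = F(7) + f(1)·m(6) + f(2)·m(5) + f(3)·m(4) + f(4)·m(3) + f(5)·m(2) = 1 + 1/3·12305/5832 + 1/6·424/243 + 1/6·421/324 + 1/6·25/27 + 1/6·11/18 = 5395/2187
E[N_7] = m(7) = 5395/2187


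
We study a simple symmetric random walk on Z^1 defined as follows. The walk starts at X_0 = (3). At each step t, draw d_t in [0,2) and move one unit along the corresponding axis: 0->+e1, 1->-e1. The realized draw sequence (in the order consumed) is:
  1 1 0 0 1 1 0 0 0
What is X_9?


(4)

t=0: X=(3), d=1 → -e1, X_1=(2)
t=1: X=(2), d=1 → -e1, X_2=(1)
t=2: X=(1), d=0 → +e1, X_3=(2)
t=3: X=(2), d=0 → +e1, X_4=(3)
t=4: X=(3), d=1 → -e1, X_5=(2)
t=5: X=(2), d=1 → -e1, X_6=(1)
t=6: X=(1), d=0 → +e1, X_7=(2)
t=7: X=(2), d=0 → +e1, X_8=(3)
t=8: X=(3), d=0 → +e1, X_9=(4)


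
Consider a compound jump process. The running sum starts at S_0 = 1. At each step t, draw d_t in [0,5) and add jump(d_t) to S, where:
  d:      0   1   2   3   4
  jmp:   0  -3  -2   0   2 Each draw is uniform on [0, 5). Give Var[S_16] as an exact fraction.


Outcome values over d=0..4: [0, -3, -2, 0, 2]
Σy = -3, Σy² = 17, M = 5
μ = -3/5 = -3/5,  σ² = 17/5 − (-3/5)² = 76/25
Independent increments: Var[S_16] = 16·σ² = 16·(76/25) = 1216/25

1216/25


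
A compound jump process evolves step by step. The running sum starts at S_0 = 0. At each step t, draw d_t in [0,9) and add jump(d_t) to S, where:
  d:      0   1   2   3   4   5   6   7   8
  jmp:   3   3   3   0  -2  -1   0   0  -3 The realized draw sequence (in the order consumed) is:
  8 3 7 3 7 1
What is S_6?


t=0: S=0, d=8, jump=-3, S_1=-3
t=1: S=-3, d=3, jump=0, S_2=-3
t=2: S=-3, d=7, jump=0, S_3=-3
t=3: S=-3, d=3, jump=0, S_4=-3
t=4: S=-3, d=7, jump=0, S_5=-3
t=5: S=-3, d=1, jump=3, S_6=0

0


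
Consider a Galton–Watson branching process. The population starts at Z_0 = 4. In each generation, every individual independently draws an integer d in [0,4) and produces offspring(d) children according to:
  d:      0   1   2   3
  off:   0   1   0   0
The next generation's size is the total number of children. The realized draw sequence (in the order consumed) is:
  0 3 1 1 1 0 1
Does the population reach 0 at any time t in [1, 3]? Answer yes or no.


no

gen 0: Z_0=4, draws=[0, 3, 1, 1], offspring=[0, 0, 1, 1], Z_1=2
gen 1: Z_1=2, draws=[1, 0], offspring=[1, 0], Z_2=1
gen 2: Z_2=1, draws=[1], offspring=[1], Z_3=1


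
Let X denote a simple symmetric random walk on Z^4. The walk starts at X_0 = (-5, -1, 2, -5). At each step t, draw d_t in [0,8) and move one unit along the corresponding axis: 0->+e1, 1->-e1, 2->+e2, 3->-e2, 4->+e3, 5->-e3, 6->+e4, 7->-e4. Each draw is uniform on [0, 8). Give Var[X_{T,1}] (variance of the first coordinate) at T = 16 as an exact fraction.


4

Outcome values over d=0..7: [1, -1, 0, 0, 0, 0, 0, 0]
Σy = 0, Σy² = 2, M = 8
μ = 0/8 = 0,  σ² = 2/8 − (0)² = 1/4
Independent increments: Var[X_16] = 16·σ² = 16·(1/4) = 4


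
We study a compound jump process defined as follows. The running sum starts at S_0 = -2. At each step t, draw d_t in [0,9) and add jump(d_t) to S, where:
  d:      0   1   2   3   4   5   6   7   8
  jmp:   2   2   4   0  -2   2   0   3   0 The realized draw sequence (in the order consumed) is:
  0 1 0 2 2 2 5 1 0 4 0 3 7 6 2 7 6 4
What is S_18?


t=0: S=-2, d=0, jump=2, S_1=0
t=1: S=0, d=1, jump=2, S_2=2
t=2: S=2, d=0, jump=2, S_3=4
t=3: S=4, d=2, jump=4, S_4=8
t=4: S=8, d=2, jump=4, S_5=12
t=5: S=12, d=2, jump=4, S_6=16
t=6: S=16, d=5, jump=2, S_7=18
t=7: S=18, d=1, jump=2, S_8=20
t=8: S=20, d=0, jump=2, S_9=22
t=9: S=22, d=4, jump=-2, S_10=20
t=10: S=20, d=0, jump=2, S_11=22
t=11: S=22, d=3, jump=0, S_12=22
t=12: S=22, d=7, jump=3, S_13=25
t=13: S=25, d=6, jump=0, S_14=25
t=14: S=25, d=2, jump=4, S_15=29
t=15: S=29, d=7, jump=3, S_16=32
t=16: S=32, d=6, jump=0, S_17=32
t=17: S=32, d=4, jump=-2, S_18=30

30


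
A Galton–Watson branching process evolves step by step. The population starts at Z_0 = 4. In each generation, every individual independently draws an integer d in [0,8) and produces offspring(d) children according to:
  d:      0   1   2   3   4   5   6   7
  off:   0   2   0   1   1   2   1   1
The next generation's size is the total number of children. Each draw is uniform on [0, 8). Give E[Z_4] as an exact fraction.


Outcome values over d=0..7: [0, 2, 0, 1, 1, 2, 1, 1]
Σy = 8, Σy² = 12, M = 8
μ = 8/8 = 1,  σ² = 12/8 − (1)² = 1/2
E[Z_0] = 4
E[Z_1] = 1·E[Z_0] = 4
E[Z_2] = 1·E[Z_1] = 4
E[Z_3] = 1·E[Z_2] = 4
E[Z_4] = 1·E[Z_3] = 4

4


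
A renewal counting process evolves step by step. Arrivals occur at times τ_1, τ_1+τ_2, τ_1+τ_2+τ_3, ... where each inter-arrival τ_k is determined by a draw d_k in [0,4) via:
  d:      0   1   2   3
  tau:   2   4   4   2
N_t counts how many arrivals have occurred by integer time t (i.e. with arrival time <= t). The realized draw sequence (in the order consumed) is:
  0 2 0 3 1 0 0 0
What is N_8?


draw d_1=0: τ_1=2, arrival time A_1=2
draw d_2=2: τ_2=4, arrival time A_2=6
draw d_3=0: τ_3=2, arrival time A_3=8
draw d_4=3: τ_4=2, arrival time A_4=10
draw d_5=1: τ_5=4, arrival time A_5=14
draw d_6=0: τ_6=2, arrival time A_6=16
draw d_7=0: τ_7=2, arrival time A_7=18
draw d_8=0: τ_8=2, arrival time A_8=20
N_t over t=0..8: 0:0 1:0 2:1 3:1 4:1 5:1 6:2 7:2 8:3

3


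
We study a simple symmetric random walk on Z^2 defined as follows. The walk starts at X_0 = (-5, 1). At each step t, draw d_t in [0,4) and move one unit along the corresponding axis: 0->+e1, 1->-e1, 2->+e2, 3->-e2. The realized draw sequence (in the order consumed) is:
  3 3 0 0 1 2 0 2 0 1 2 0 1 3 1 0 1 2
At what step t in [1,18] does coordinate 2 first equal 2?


11

t=0: X=(-5, 1), d=3 → -e2, X_1=(-5, 0)
t=1: X=(-5, 0), d=3 → -e2, X_2=(-5, -1)
t=2: X=(-5, -1), d=0 → +e1, X_3=(-4, -1)
t=3: X=(-4, -1), d=0 → +e1, X_4=(-3, -1)
t=4: X=(-3, -1), d=1 → -e1, X_5=(-4, -1)
t=5: X=(-4, -1), d=2 → +e2, X_6=(-4, 0)
t=6: X=(-4, 0), d=0 → +e1, X_7=(-3, 0)
t=7: X=(-3, 0), d=2 → +e2, X_8=(-3, 1)
t=8: X=(-3, 1), d=0 → +e1, X_9=(-2, 1)
t=9: X=(-2, 1), d=1 → -e1, X_10=(-3, 1)
t=10: X=(-3, 1), d=2 → +e2, X_11=(-3, 2)
t=11: X=(-3, 2), d=0 → +e1, X_12=(-2, 2)
t=12: X=(-2, 2), d=1 → -e1, X_13=(-3, 2)
t=13: X=(-3, 2), d=3 → -e2, X_14=(-3, 1)
t=14: X=(-3, 1), d=1 → -e1, X_15=(-4, 1)
t=15: X=(-4, 1), d=0 → +e1, X_16=(-3, 1)
t=16: X=(-3, 1), d=1 → -e1, X_17=(-4, 1)
t=17: X=(-4, 1), d=2 → +e2, X_18=(-4, 2)


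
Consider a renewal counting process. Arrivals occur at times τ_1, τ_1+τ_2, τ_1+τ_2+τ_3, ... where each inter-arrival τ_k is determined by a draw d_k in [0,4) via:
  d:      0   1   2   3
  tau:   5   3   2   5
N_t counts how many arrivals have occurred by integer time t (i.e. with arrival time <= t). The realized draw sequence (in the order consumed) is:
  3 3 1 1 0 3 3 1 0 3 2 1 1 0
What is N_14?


draw d_1=3: τ_1=5, arrival time A_1=5
draw d_2=3: τ_2=5, arrival time A_2=10
draw d_3=1: τ_3=3, arrival time A_3=13
draw d_4=1: τ_4=3, arrival time A_4=16
draw d_5=0: τ_5=5, arrival time A_5=21
draw d_6=3: τ_6=5, arrival time A_6=26
draw d_7=3: τ_7=5, arrival time A_7=31
draw d_8=1: τ_8=3, arrival time A_8=34
draw d_9=0: τ_9=5, arrival time A_9=39
draw d_10=3: τ_10=5, arrival time A_10=44
draw d_11=2: τ_11=2, arrival time A_11=46
draw d_12=1: τ_12=3, arrival time A_12=49
draw d_13=1: τ_13=3, arrival time A_13=52
draw d_14=0: τ_14=5, arrival time A_14=57
N_t over t=0..14: 0:0 1:0 2:0 3:0 4:0 5:1 6:1 7:1 8:1 9:1 10:2 11:2 12:2 13:3 14:3

3


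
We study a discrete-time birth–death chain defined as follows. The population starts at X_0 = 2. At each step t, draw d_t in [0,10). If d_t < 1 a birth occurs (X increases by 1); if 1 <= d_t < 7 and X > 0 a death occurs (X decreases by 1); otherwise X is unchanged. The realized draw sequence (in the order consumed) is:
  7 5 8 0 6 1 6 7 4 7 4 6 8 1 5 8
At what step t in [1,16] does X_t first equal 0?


t=0: X=2, d=7 → hold, X_1=2
t=1: X=2, d=5 → death, X_2=1
t=2: X=1, d=8 → hold, X_3=1
t=3: X=1, d=0 → birth, X_4=2
t=4: X=2, d=6 → death, X_5=1
t=5: X=1, d=1 → death, X_6=0
t=6: X=0, d=6 → hold, X_7=0
t=7: X=0, d=7 → hold, X_8=0
t=8: X=0, d=4 → hold, X_9=0
t=9: X=0, d=7 → hold, X_10=0
t=10: X=0, d=4 → hold, X_11=0
t=11: X=0, d=6 → hold, X_12=0
t=12: X=0, d=8 → hold, X_13=0
t=13: X=0, d=1 → hold, X_14=0
t=14: X=0, d=5 → hold, X_15=0
t=15: X=0, d=8 → hold, X_16=0

6


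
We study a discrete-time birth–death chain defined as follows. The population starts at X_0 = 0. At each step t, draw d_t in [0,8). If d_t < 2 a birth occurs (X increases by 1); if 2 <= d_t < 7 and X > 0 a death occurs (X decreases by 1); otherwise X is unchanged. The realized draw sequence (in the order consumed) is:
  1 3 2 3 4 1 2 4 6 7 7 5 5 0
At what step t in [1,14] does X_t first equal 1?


t=0: X=0, d=1 → birth, X_1=1
t=1: X=1, d=3 → death, X_2=0
t=2: X=0, d=2 → hold, X_3=0
t=3: X=0, d=3 → hold, X_4=0
t=4: X=0, d=4 → hold, X_5=0
t=5: X=0, d=1 → birth, X_6=1
t=6: X=1, d=2 → death, X_7=0
t=7: X=0, d=4 → hold, X_8=0
t=8: X=0, d=6 → hold, X_9=0
t=9: X=0, d=7 → hold, X_10=0
t=10: X=0, d=7 → hold, X_11=0
t=11: X=0, d=5 → hold, X_12=0
t=12: X=0, d=5 → hold, X_13=0
t=13: X=0, d=0 → birth, X_14=1

1


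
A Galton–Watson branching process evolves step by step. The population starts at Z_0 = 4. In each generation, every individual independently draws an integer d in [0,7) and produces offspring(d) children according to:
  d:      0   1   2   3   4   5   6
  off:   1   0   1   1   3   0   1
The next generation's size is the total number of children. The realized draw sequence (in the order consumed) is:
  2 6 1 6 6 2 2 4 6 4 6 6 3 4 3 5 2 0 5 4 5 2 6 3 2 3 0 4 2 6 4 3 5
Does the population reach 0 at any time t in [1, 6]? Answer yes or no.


no

gen 0: Z_0=4, draws=[2, 6, 1, 6], offspring=[1, 1, 0, 1], Z_1=3
gen 1: Z_1=3, draws=[6, 2, 2], offspring=[1, 1, 1], Z_2=3
gen 2: Z_2=3, draws=[4, 6, 4], offspring=[3, 1, 3], Z_3=7
gen 3: Z_3=7, draws=[6, 6, 3, 4, 3, 5, 2], offspring=[1, 1, 1, 3, 1, 0, 1], Z_4=8
gen 4: Z_4=8, draws=[0, 5, 4, 5, 2, 6, 3, 2], offspring=[1, 0, 3, 0, 1, 1, 1, 1], Z_5=8
gen 5: Z_5=8, draws=[3, 0, 4, 2, 6, 4, 3, 5], offspring=[1, 1, 3, 1, 1, 3, 1, 0], Z_6=11


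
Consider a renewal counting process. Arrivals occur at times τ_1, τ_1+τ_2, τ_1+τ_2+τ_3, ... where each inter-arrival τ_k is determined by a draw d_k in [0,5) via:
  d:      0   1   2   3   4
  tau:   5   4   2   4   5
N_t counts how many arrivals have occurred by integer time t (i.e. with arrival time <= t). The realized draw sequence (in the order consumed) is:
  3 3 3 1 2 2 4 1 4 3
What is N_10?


draw d_1=3: τ_1=4, arrival time A_1=4
draw d_2=3: τ_2=4, arrival time A_2=8
draw d_3=3: τ_3=4, arrival time A_3=12
draw d_4=1: τ_4=4, arrival time A_4=16
draw d_5=2: τ_5=2, arrival time A_5=18
draw d_6=2: τ_6=2, arrival time A_6=20
draw d_7=4: τ_7=5, arrival time A_7=25
draw d_8=1: τ_8=4, arrival time A_8=29
draw d_9=4: τ_9=5, arrival time A_9=34
draw d_10=3: τ_10=4, arrival time A_10=38
N_t over t=0..10: 0:0 1:0 2:0 3:0 4:1 5:1 6:1 7:1 8:2 9:2 10:2

2


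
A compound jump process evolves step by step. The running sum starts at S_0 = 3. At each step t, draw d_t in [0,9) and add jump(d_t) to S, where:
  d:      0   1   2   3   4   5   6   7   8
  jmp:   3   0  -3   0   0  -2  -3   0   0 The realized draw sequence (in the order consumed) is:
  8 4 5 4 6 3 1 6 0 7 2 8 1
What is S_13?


t=0: S=3, d=8, jump=0, S_1=3
t=1: S=3, d=4, jump=0, S_2=3
t=2: S=3, d=5, jump=-2, S_3=1
t=3: S=1, d=4, jump=0, S_4=1
t=4: S=1, d=6, jump=-3, S_5=-2
t=5: S=-2, d=3, jump=0, S_6=-2
t=6: S=-2, d=1, jump=0, S_7=-2
t=7: S=-2, d=6, jump=-3, S_8=-5
t=8: S=-5, d=0, jump=3, S_9=-2
t=9: S=-2, d=7, jump=0, S_10=-2
t=10: S=-2, d=2, jump=-3, S_11=-5
t=11: S=-5, d=8, jump=0, S_12=-5
t=12: S=-5, d=1, jump=0, S_13=-5

-5


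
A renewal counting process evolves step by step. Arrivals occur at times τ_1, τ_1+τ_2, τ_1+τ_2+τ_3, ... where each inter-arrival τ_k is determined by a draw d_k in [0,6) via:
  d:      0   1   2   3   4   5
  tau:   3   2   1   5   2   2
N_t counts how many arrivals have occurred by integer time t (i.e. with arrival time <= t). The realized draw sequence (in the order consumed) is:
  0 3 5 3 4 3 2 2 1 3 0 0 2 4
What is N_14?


3

draw d_1=0: τ_1=3, arrival time A_1=3
draw d_2=3: τ_2=5, arrival time A_2=8
draw d_3=5: τ_3=2, arrival time A_3=10
draw d_4=3: τ_4=5, arrival time A_4=15
draw d_5=4: τ_5=2, arrival time A_5=17
draw d_6=3: τ_6=5, arrival time A_6=22
draw d_7=2: τ_7=1, arrival time A_7=23
draw d_8=2: τ_8=1, arrival time A_8=24
draw d_9=1: τ_9=2, arrival time A_9=26
draw d_10=3: τ_10=5, arrival time A_10=31
draw d_11=0: τ_11=3, arrival time A_11=34
draw d_12=0: τ_12=3, arrival time A_12=37
draw d_13=2: τ_13=1, arrival time A_13=38
draw d_14=4: τ_14=2, arrival time A_14=40
N_t over t=0..14: 0:0 1:0 2:0 3:1 4:1 5:1 6:1 7:1 8:2 9:2 10:3 11:3 12:3 13:3 14:3


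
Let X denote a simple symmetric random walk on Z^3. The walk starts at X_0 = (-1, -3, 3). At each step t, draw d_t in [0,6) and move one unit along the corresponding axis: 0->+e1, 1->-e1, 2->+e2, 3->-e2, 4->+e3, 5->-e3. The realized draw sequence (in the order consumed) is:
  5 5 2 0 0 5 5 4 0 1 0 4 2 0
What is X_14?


t=0: X=(-1, -3, 3), d=5 → -e3, X_1=(-1, -3, 2)
t=1: X=(-1, -3, 2), d=5 → -e3, X_2=(-1, -3, 1)
t=2: X=(-1, -3, 1), d=2 → +e2, X_3=(-1, -2, 1)
t=3: X=(-1, -2, 1), d=0 → +e1, X_4=(0, -2, 1)
t=4: X=(0, -2, 1), d=0 → +e1, X_5=(1, -2, 1)
t=5: X=(1, -2, 1), d=5 → -e3, X_6=(1, -2, 0)
t=6: X=(1, -2, 0), d=5 → -e3, X_7=(1, -2, -1)
t=7: X=(1, -2, -1), d=4 → +e3, X_8=(1, -2, 0)
t=8: X=(1, -2, 0), d=0 → +e1, X_9=(2, -2, 0)
t=9: X=(2, -2, 0), d=1 → -e1, X_10=(1, -2, 0)
t=10: X=(1, -2, 0), d=0 → +e1, X_11=(2, -2, 0)
t=11: X=(2, -2, 0), d=4 → +e3, X_12=(2, -2, 1)
t=12: X=(2, -2, 1), d=2 → +e2, X_13=(2, -1, 1)
t=13: X=(2, -1, 1), d=0 → +e1, X_14=(3, -1, 1)

(3, -1, 1)


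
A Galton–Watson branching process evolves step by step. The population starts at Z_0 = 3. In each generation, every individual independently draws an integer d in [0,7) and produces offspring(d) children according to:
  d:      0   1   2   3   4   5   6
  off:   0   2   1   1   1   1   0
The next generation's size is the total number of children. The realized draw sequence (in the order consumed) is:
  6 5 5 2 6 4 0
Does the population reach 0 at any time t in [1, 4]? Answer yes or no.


gen 0: Z_0=3, draws=[6, 5, 5], offspring=[0, 1, 1], Z_1=2
gen 1: Z_1=2, draws=[2, 6], offspring=[1, 0], Z_2=1
gen 2: Z_2=1, draws=[4], offspring=[1], Z_3=1
gen 3: Z_3=1, draws=[0], offspring=[0], Z_4=0

yes


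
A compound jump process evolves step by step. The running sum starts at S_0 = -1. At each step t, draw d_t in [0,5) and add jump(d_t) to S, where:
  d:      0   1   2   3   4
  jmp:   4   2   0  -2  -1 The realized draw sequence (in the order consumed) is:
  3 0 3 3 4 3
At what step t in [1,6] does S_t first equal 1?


t=0: S=-1, d=3, jump=-2, S_1=-3
t=1: S=-3, d=0, jump=4, S_2=1
t=2: S=1, d=3, jump=-2, S_3=-1
t=3: S=-1, d=3, jump=-2, S_4=-3
t=4: S=-3, d=4, jump=-1, S_5=-4
t=5: S=-4, d=3, jump=-2, S_6=-6

2


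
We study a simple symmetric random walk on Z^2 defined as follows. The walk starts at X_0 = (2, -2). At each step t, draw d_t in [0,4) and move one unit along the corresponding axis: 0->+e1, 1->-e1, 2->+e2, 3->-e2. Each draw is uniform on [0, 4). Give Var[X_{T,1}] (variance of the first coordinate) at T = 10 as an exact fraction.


Outcome values over d=0..3: [1, -1, 0, 0]
Σy = 0, Σy² = 2, M = 4
μ = 0/4 = 0,  σ² = 2/4 − (0)² = 1/2
Independent increments: Var[X_10] = 10·σ² = 10·(1/2) = 5

5


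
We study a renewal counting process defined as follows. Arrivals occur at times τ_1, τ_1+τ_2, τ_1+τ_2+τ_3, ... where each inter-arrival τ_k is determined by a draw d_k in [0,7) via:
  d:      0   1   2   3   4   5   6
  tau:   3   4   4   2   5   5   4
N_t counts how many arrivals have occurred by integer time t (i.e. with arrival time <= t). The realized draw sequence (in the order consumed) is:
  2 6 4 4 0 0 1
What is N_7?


draw d_1=2: τ_1=4, arrival time A_1=4
draw d_2=6: τ_2=4, arrival time A_2=8
draw d_3=4: τ_3=5, arrival time A_3=13
draw d_4=4: τ_4=5, arrival time A_4=18
draw d_5=0: τ_5=3, arrival time A_5=21
draw d_6=0: τ_6=3, arrival time A_6=24
draw d_7=1: τ_7=4, arrival time A_7=28
N_t over t=0..7: 0:0 1:0 2:0 3:0 4:1 5:1 6:1 7:1

1


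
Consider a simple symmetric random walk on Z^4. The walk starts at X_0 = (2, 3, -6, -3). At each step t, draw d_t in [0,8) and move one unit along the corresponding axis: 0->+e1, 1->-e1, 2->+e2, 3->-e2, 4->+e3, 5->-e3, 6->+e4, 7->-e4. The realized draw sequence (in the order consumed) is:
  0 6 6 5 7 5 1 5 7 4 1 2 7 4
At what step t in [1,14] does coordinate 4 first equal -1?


t=0: X=(2, 3, -6, -3), d=0 → +e1, X_1=(3, 3, -6, -3)
t=1: X=(3, 3, -6, -3), d=6 → +e4, X_2=(3, 3, -6, -2)
t=2: X=(3, 3, -6, -2), d=6 → +e4, X_3=(3, 3, -6, -1)
t=3: X=(3, 3, -6, -1), d=5 → -e3, X_4=(3, 3, -7, -1)
t=4: X=(3, 3, -7, -1), d=7 → -e4, X_5=(3, 3, -7, -2)
t=5: X=(3, 3, -7, -2), d=5 → -e3, X_6=(3, 3, -8, -2)
t=6: X=(3, 3, -8, -2), d=1 → -e1, X_7=(2, 3, -8, -2)
t=7: X=(2, 3, -8, -2), d=5 → -e3, X_8=(2, 3, -9, -2)
t=8: X=(2, 3, -9, -2), d=7 → -e4, X_9=(2, 3, -9, -3)
t=9: X=(2, 3, -9, -3), d=4 → +e3, X_10=(2, 3, -8, -3)
t=10: X=(2, 3, -8, -3), d=1 → -e1, X_11=(1, 3, -8, -3)
t=11: X=(1, 3, -8, -3), d=2 → +e2, X_12=(1, 4, -8, -3)
t=12: X=(1, 4, -8, -3), d=7 → -e4, X_13=(1, 4, -8, -4)
t=13: X=(1, 4, -8, -4), d=4 → +e3, X_14=(1, 4, -7, -4)

3
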